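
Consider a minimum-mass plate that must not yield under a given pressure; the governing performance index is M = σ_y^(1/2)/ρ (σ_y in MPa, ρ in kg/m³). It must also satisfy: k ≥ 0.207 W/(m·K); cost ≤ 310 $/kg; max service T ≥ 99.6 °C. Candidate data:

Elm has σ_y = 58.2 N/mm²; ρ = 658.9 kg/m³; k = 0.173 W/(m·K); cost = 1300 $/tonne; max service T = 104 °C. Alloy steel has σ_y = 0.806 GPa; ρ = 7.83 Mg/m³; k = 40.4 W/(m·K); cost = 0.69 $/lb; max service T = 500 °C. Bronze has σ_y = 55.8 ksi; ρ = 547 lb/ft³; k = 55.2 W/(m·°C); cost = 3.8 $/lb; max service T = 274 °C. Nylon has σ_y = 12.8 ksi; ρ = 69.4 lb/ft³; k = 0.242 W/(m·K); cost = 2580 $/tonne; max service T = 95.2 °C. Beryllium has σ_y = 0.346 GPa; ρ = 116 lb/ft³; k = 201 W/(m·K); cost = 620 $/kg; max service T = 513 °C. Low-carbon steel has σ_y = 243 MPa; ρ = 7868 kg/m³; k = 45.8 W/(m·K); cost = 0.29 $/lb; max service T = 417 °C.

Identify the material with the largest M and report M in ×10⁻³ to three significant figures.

alloy steel, M = 3.63×10⁻³

Screen on constraints: k ≥ 0.207 W/(m·K); cost ≤ 310 $/kg; max service T ≥ 99.6 °C. Survivors: alloy steel, bronze, low-carbon steel.
In SI units:
  alloy steel: σ_y = 806.0 MPa, ρ = 7830 kg/m³
  bronze: σ_y = 384.7 MPa, ρ = 8762 kg/m³
  low-carbon steel: σ_y = 243.0 MPa, ρ = 7868 kg/m³
  alloy steel: M = 3.63×10⁻³
  bronze: M = 2.24×10⁻³
  low-carbon steel: M = 1.98×10⁻³
Alloy steel ranks first.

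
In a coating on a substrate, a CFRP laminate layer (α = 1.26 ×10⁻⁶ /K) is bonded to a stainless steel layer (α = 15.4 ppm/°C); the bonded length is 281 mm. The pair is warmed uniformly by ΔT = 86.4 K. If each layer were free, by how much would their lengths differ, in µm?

Δα = |1.26 − 15.4|×10⁻⁶/K = 14.1×10⁻⁶/K.
ΔL_mismatch = Δα·L·ΔT = 14.1×10⁻⁶ × 281.0 mm × 86.4 K = 343 µm.

343 µm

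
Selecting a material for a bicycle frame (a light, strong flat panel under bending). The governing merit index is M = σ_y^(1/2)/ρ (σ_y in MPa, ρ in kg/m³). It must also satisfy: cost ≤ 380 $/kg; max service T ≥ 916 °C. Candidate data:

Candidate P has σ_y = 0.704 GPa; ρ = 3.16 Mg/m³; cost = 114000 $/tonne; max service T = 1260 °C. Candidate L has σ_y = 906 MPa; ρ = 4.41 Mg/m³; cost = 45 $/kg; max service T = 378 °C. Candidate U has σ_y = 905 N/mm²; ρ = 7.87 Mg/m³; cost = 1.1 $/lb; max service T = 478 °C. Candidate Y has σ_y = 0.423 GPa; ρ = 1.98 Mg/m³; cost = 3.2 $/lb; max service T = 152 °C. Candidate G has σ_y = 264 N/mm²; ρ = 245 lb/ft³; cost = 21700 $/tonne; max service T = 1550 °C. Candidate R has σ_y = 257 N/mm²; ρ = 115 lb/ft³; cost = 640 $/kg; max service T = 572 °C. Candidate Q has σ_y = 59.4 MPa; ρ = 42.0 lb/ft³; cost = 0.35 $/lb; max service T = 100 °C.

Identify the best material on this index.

Screen on constraints: cost ≤ 380 $/kg; max service T ≥ 916 °C. Survivors: candidate P, candidate G.
In SI units:
  candidate P: σ_y = 704.0 MPa, ρ = 3160 kg/m³
  candidate G: σ_y = 264.0 MPa, ρ = 3925 kg/m³
  candidate P: M = 8.40×10⁻³
  candidate G: M = 4.14×10⁻³
Candidate P ranks first.

candidate P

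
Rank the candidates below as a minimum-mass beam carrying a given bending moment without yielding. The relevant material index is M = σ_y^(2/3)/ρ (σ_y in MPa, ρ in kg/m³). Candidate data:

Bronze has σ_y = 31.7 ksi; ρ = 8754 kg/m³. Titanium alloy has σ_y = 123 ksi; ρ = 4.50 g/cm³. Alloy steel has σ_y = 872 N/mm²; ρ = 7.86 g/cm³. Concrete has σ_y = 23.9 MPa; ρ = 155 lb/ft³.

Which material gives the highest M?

Normalizing units and computing the index:
  bronze: σ_y = 218.6 MPa, ρ = 8754 kg/m³
  titanium alloy: σ_y = 848.1 MPa, ρ = 4500 kg/m³
  alloy steel: σ_y = 872.0 MPa, ρ = 7860 kg/m³
  concrete: σ_y = 23.90 MPa, ρ = 2483 kg/m³
  titanium alloy: M = 19.9×10⁻³
  alloy steel: M = 11.6×10⁻³
  bronze: M = 4.14×10⁻³
  concrete: M = 3.34×10⁻³
The maximum is for titanium alloy.

titanium alloy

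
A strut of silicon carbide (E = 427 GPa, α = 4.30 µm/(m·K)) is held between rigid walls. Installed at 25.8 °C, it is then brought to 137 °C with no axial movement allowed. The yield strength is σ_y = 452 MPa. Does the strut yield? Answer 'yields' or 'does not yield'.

ΔT = 111.2 K. Constrained thermal stress σ = E·α·ΔT = 427.0×10³ MPa × 4.30×10⁻⁶ × 111.2 = 204 MPa (compressive).
Compare to σ_y = 452 MPa: σ < σ_y, so it does not yield.

does not yield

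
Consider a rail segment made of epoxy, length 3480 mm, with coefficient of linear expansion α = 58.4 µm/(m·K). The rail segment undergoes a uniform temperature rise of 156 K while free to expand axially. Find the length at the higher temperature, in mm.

ΔL = α·L₀·ΔT = 58.4×10⁻⁶ × 3480 mm × 156.0 K = 31.7 mm.
L = L₀ + ΔL = 3480 + 31.7 = 3511.7 mm.

3511.7 mm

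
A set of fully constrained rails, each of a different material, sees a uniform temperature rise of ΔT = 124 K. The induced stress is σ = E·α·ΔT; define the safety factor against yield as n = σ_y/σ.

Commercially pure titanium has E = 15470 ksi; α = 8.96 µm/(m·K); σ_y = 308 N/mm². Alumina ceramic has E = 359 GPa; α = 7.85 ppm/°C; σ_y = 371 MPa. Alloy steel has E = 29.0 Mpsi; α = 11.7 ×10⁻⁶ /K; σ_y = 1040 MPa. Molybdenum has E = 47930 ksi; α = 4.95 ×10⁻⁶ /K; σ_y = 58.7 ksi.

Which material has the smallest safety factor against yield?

With everything in SI (GPa, ×10⁻⁶/K, MPa):
  commercially pure titanium: E = 106.7, α = 8.96, σ_y = 308.0 → σ = 119 MPa, n = 2.60
  alumina ceramic: E = 359.0, α = 7.85, σ_y = 371.0 → σ = 349 MPa, n = 1.06
  alloy steel: E = 199.9, α = 11.7, σ_y = 1040 → σ = 290 MPa, n = 3.59
  molybdenum: E = 330.5, α = 4.95, σ_y = 404.7 → σ = 203 MPa, n = 2.00
Alumina ceramic has the lowest safety factor, n = 1.06.

alumina ceramic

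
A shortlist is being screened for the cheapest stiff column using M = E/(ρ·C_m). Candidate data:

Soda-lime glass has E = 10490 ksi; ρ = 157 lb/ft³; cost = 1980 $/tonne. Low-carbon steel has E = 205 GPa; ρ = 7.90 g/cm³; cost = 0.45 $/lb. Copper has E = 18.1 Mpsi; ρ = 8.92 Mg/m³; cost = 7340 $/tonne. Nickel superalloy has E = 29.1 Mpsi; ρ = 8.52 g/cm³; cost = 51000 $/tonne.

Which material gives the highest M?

low-carbon steel

Putting every candidate on a common basis:
  soda-lime glass: E = 72.33 GPa, ρ = 2515 kg/m³, cost = 1.980 $/kg
  low-carbon steel: E = 205.0 GPa, ρ = 7900 kg/m³, cost = 0.9921 $/kg
  copper: E = 124.8 GPa, ρ = 8920 kg/m³, cost = 7.340 $/kg
  nickel superalloy: E = 200.6 GPa, ρ = 8520 kg/m³, cost = 51.00 $/kg
  low-carbon steel: M = 26.2 MN·m per $
  soda-lime glass: M = 14.5 MN·m per $
  copper: M = 1.91 MN·m per $
  nickel superalloy: M = 0.462 MN·m per $
The maximum is for low-carbon steel.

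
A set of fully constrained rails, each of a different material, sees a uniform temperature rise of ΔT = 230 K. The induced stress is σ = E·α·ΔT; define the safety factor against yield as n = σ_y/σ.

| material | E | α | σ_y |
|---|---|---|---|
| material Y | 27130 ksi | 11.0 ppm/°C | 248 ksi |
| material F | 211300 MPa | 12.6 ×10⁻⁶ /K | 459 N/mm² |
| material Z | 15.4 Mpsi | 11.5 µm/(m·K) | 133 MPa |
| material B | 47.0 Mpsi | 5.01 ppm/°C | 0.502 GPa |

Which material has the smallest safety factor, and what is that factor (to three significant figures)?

With everything in SI (GPa, ×10⁻⁶/K, MPa):
  material Y: E = 187.1, α = 11.0, σ_y = 1710 → σ = 473 MPa, n = 3.61
  material F: E = 211.3, α = 12.6, σ_y = 459.0 → σ = 612 MPa, n = 0.750
  material Z: E = 106.2, α = 11.5, σ_y = 133.0 → σ = 281 MPa, n = 0.474
  material B: E = 324.1, α = 5.01, σ_y = 502.0 → σ = 373 MPa, n = 1.34
The minimum is material Z at n = 0.474.

material Z, n = 0.474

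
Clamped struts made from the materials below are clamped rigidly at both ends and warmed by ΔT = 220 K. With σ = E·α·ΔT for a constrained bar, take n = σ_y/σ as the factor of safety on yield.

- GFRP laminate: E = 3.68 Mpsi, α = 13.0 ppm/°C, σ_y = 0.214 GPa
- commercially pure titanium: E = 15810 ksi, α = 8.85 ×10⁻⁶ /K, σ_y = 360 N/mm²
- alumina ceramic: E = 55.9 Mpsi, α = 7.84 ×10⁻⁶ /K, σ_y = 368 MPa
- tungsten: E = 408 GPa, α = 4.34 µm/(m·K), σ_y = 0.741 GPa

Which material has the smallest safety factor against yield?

alumina ceramic

With everything in SI (GPa, ×10⁻⁶/K, MPa):
  GFRP laminate: E = 25.37, α = 13.0, σ_y = 214.0 → σ = 72.6 MPa, n = 2.95
  commercially pure titanium: E = 109.0, α = 8.85, σ_y = 360.0 → σ = 212 MPa, n = 1.70
  alumina ceramic: E = 385.4, α = 7.84, σ_y = 368.0 → σ = 665 MPa, n = 0.554
  tungsten: E = 408.0, α = 4.34, σ_y = 741.0 → σ = 390 MPa, n = 1.90
Smallest n: alumina ceramic with n = 0.554.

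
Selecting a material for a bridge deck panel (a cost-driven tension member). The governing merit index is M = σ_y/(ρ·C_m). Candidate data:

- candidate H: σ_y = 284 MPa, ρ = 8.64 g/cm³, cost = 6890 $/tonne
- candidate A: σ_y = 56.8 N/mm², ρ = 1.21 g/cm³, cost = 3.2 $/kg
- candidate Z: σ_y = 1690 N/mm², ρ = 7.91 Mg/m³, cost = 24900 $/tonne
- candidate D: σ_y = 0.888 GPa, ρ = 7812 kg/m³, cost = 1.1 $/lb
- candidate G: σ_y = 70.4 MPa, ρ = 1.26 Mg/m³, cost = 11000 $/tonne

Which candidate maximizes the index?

In SI units:
  candidate H: σ_y = 284.0 MPa, ρ = 8640 kg/m³, cost = 6.890 $/kg
  candidate A: σ_y = 56.80 MPa, ρ = 1210 kg/m³, cost = 3.200 $/kg
  candidate Z: σ_y = 1690 MPa, ρ = 7910 kg/m³, cost = 24.90 $/kg
  candidate D: σ_y = 888.0 MPa, ρ = 7812 kg/m³, cost = 2.425 $/kg
  candidate G: σ_y = 70.40 MPa, ρ = 1260 kg/m³, cost = 11.00 $/kg
  candidate D: M = 46.9 kN·m per $
  candidate A: M = 14.7 kN·m per $
  candidate Z: M = 8.58 kN·m per $
  candidate G: M = 5.08 kN·m per $
  candidate H: M = 4.77 kN·m per $
Candidate D ranks first.

candidate D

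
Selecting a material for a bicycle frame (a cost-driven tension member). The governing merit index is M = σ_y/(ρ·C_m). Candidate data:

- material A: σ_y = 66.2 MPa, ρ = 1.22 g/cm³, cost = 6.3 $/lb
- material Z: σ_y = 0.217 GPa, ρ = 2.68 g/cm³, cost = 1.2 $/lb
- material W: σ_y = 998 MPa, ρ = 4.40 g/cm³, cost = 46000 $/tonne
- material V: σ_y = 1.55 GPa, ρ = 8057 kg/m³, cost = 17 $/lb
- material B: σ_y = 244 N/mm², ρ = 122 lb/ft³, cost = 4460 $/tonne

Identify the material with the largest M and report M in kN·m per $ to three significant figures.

material Z, M = 30.6 kN·m per $

Convert each candidate to consistent units, then evaluate M:
  material A: σ_y = 66.20 MPa, ρ = 1220 kg/m³, cost = 13.89 $/kg
  material Z: σ_y = 217.0 MPa, ρ = 2680 kg/m³, cost = 2.646 $/kg
  material W: σ_y = 998.0 MPa, ρ = 4400 kg/m³, cost = 46.00 $/kg
  material V: σ_y = 1550 MPa, ρ = 8057 kg/m³, cost = 37.48 $/kg
  material B: σ_y = 244.0 MPa, ρ = 1954 kg/m³, cost = 4.460 $/kg
  material Z: M = 30.6 kN·m per $
  material B: M = 28.0 kN·m per $
  material V: M = 5.13 kN·m per $
  material W: M = 4.93 kN·m per $
  material A: M = 3.91 kN·m per $
Highest index: material Z.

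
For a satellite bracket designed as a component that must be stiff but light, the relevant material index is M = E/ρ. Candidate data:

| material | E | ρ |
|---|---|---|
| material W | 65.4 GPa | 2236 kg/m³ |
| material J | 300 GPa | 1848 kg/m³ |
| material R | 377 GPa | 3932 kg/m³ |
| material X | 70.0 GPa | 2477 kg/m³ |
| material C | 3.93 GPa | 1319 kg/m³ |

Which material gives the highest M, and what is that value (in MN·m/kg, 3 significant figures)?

material J, M = 162 MN·m/kg

Evaluate M for each candidate:
  material J: M = 162 MN·m/kg
  material R: M = 95.9 MN·m/kg
  material W: M = 29.2 MN·m/kg
  material X: M = 28.3 MN·m/kg
  material C: M = 2.98 MN·m/kg
Material J has the largest M.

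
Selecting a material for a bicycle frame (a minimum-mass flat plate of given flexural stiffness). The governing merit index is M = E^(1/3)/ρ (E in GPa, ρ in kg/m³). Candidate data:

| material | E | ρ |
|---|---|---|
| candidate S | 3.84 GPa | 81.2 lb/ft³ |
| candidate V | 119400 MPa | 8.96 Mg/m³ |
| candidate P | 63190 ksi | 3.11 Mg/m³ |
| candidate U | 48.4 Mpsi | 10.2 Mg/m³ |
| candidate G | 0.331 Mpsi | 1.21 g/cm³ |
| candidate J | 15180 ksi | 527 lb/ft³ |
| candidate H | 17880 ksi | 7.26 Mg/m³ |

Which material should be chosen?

Normalizing units and computing the index:
  candidate S: E = 3.840 GPa, ρ = 1301 kg/m³
  candidate V: E = 119.4 GPa, ρ = 8960 kg/m³
  candidate P: E = 435.7 GPa, ρ = 3110 kg/m³
  candidate U: E = 333.7 GPa, ρ = 10200 kg/m³
  candidate G: E = 2.282 GPa, ρ = 1210 kg/m³
  candidate J: E = 104.7 GPa, ρ = 8442 kg/m³
  candidate H: E = 123.3 GPa, ρ = 7260 kg/m³
  candidate P: M = 2.44×10⁻³
  candidate S: M = 1.20×10⁻³
  candidate G: M = 1.09×10⁻³
  candidate H: M = 0.686×10⁻³
  candidate U: M = 0.680×10⁻³
  candidate J: M = 0.558×10⁻³
  candidate V: M = 0.550×10⁻³
Candidate P ranks first.

candidate P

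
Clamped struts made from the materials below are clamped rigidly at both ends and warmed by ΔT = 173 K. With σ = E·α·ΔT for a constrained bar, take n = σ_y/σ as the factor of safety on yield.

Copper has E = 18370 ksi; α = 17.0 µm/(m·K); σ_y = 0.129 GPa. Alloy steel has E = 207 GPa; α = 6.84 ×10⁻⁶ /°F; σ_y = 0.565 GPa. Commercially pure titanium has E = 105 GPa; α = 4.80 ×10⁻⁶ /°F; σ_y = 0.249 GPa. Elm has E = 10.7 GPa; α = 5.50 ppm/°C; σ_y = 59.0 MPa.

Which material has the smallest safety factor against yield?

copper

With everything in SI (GPa, ×10⁻⁶/K, MPa):
  copper: E = 126.7, α = 17.0, σ_y = 129.0 → σ = 372 MPa, n = 0.346
  alloy steel: E = 207.0, α = 12.3, σ_y = 565.0 → σ = 441 MPa, n = 1.28
  commercially pure titanium: E = 105.0, α = 8.64, σ_y = 249.0 → σ = 157 MPa, n = 1.59
  elm: E = 10.70, α = 5.50, σ_y = 59.00 → σ = 10.2 MPa, n = 5.80
The minimum is copper at n = 0.346.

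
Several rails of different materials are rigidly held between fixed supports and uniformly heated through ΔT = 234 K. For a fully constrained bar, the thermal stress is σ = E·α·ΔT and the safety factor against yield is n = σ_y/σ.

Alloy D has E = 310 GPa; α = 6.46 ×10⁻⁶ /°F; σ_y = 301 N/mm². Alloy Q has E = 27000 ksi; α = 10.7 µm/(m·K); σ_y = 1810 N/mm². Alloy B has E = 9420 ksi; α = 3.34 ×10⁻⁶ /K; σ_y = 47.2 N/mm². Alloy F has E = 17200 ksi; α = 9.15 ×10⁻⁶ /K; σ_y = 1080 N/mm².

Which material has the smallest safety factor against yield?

Per material, after unit conversion:
  alloy D: E = 310.0, α = 11.6, σ_y = 301.0 → σ = 843 MPa, n = 0.357
  alloy Q: E = 186.2, α = 10.7, σ_y = 1810 → σ = 466 MPa, n = 3.88
  alloy B: E = 64.95, α = 3.34, σ_y = 47.20 → σ = 50.8 MPa, n = 0.930
  alloy F: E = 118.6, α = 9.15, σ_y = 1080 → σ = 254 MPa, n = 4.25
Alloy D has the lowest safety factor, n = 0.357.

alloy D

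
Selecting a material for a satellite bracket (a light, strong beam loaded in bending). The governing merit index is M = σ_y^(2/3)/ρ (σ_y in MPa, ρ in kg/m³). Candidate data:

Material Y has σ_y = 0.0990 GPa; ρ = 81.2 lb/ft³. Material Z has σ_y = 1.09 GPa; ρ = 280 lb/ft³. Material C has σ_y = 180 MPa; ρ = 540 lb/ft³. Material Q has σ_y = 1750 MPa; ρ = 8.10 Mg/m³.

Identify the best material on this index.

material Z

Normalizing units and computing the index:
  material Y: σ_y = 99.00 MPa, ρ = 1301 kg/m³
  material Z: σ_y = 1090 MPa, ρ = 4485 kg/m³
  material C: σ_y = 180.0 MPa, ρ = 8650 kg/m³
  material Q: σ_y = 1750 MPa, ρ = 8100 kg/m³
  material Z: M = 23.6×10⁻³
  material Q: M = 17.9×10⁻³
  material Y: M = 16.5×10⁻³
  material C: M = 3.69×10⁻³
Material Z has the largest M.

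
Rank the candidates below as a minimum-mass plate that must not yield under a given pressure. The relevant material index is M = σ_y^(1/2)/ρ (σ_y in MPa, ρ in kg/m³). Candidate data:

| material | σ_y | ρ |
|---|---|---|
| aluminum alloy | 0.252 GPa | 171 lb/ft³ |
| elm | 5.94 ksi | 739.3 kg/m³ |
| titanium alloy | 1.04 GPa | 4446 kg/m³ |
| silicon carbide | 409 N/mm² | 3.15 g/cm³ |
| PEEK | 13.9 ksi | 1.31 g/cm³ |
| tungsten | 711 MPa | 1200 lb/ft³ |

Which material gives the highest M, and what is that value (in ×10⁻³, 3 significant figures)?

Putting every candidate on a common basis:
  aluminum alloy: σ_y = 252.0 MPa, ρ = 2739 kg/m³
  elm: σ_y = 40.95 MPa, ρ = 739.3 kg/m³
  titanium alloy: σ_y = 1040 MPa, ρ = 4446 kg/m³
  silicon carbide: σ_y = 409.0 MPa, ρ = 3150 kg/m³
  PEEK: σ_y = 95.84 MPa, ρ = 1310 kg/m³
  tungsten: σ_y = 711.0 MPa, ρ = 19220 kg/m³
  elm: M = 8.66×10⁻³
  PEEK: M = 7.47×10⁻³
  titanium alloy: M = 7.25×10⁻³
  silicon carbide: M = 6.42×10⁻³
  aluminum alloy: M = 5.80×10⁻³
  tungsten: M = 1.39×10⁻³
Highest index: elm.

elm, M = 8.66×10⁻³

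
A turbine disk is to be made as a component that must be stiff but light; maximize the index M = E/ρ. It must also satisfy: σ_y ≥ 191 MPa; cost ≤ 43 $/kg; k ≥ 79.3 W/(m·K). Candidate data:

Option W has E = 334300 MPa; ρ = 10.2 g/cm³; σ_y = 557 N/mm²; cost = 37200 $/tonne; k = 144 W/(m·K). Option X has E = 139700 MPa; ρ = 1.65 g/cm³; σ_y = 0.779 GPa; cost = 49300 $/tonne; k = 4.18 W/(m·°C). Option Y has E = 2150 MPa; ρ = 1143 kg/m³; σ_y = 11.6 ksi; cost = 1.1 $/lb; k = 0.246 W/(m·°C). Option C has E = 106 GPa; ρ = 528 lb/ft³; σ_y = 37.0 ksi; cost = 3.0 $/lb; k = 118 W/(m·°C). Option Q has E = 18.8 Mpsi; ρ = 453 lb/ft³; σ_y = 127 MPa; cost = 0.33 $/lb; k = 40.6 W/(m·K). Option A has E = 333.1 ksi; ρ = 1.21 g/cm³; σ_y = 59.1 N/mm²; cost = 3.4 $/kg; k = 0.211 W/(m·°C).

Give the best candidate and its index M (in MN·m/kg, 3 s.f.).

option W, M = 32.8 MN·m/kg

Screen on constraints: σ_y ≥ 191 MPa; cost ≤ 43 $/kg; k ≥ 79.3 W/(m·K). Survivors: option W, option C.
Putting every candidate on a common basis:
  option W: E = 334.3 GPa, ρ = 10200 kg/m³
  option C: E = 106.0 GPa, ρ = 8458 kg/m³
  option W: M = 32.8 MN·m/kg
  option C: M = 12.5 MN·m/kg
Option W has the largest M.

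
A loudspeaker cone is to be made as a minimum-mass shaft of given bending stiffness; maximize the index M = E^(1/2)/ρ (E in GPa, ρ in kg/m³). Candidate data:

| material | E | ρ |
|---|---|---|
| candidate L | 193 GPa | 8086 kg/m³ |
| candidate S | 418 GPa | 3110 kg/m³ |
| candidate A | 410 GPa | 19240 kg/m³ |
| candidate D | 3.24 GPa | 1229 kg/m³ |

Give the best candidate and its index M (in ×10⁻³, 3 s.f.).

Computing M directly (units already consistent):
  candidate S: M = 6.57×10⁻³
  candidate L: M = 1.72×10⁻³
  candidate D: M = 1.46×10⁻³
  candidate A: M = 1.05×10⁻³
The maximum is for candidate S.

candidate S, M = 6.57×10⁻³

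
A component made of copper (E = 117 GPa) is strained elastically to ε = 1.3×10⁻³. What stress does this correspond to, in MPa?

σ = E·ε = 117000 MPa × 1.3×10⁻³ = 152 MPa.

152 MPa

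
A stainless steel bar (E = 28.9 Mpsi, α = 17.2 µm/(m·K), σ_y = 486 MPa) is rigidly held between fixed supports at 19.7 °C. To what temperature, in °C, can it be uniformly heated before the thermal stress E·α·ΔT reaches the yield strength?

E = 28.9 Mpsi = 199.3 GPa.
E·α·ΔT = 486.0 MPa ⇒ ΔT = 486.0 / (199.3×10³ × 17.2×10⁻⁶) = 141.8 K.
T = 19.7 + 141.8 = 161.5 °C.

162 °C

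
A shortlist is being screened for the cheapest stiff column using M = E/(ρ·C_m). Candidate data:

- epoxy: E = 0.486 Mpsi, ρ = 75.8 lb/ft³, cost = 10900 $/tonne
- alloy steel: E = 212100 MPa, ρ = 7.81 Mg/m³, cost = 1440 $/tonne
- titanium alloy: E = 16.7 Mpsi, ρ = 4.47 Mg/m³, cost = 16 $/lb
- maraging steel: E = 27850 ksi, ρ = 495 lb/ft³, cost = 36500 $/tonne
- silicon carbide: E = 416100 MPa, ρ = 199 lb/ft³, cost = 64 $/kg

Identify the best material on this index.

alloy steel

In SI units:
  epoxy: E = 3.351 GPa, ρ = 1214 kg/m³, cost = 10.90 $/kg
  alloy steel: E = 212.1 GPa, ρ = 7810 kg/m³, cost = 1.440 $/kg
  titanium alloy: E = 115.1 GPa, ρ = 4470 kg/m³, cost = 35.27 $/kg
  maraging steel: E = 192.0 GPa, ρ = 7929 kg/m³, cost = 36.50 $/kg
  silicon carbide: E = 416.1 GPa, ρ = 3188 kg/m³, cost = 64.00 $/kg
  alloy steel: M = 18.9 MN·m per $
  silicon carbide: M = 2.04 MN·m per $
  titanium alloy: M = 0.730 MN·m per $
  maraging steel: M = 0.663 MN·m per $
  epoxy: M = 0.253 MN·m per $
The maximum is for alloy steel.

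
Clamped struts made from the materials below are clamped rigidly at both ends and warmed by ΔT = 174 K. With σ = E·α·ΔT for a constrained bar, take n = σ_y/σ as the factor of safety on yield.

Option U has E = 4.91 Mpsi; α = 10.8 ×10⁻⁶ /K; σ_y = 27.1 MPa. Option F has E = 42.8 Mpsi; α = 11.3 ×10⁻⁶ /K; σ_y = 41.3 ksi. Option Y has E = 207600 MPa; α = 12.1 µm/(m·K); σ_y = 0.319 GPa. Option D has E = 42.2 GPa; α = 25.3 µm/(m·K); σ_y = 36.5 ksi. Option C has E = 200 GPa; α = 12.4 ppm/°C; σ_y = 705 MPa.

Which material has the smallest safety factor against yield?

In consistent units (E in GPa, α in ×10⁻⁶/K, σ_y in MPa):
  option U: E = 33.85, α = 10.8, σ_y = 27.10 → σ = 63.6 MPa, n = 0.426
  option F: E = 295.1, α = 11.3, σ_y = 284.8 → σ = 580 MPa, n = 0.491
  option Y: E = 207.6, α = 12.1, σ_y = 319.0 → σ = 437 MPa, n = 0.730
  option D: E = 42.20, α = 25.3, σ_y = 251.7 → σ = 186 MPa, n = 1.35
  option C: E = 200.0, α = 12.4, σ_y = 705.0 → σ = 432 MPa, n = 1.63
Option U has the lowest safety factor, n = 0.426.

option U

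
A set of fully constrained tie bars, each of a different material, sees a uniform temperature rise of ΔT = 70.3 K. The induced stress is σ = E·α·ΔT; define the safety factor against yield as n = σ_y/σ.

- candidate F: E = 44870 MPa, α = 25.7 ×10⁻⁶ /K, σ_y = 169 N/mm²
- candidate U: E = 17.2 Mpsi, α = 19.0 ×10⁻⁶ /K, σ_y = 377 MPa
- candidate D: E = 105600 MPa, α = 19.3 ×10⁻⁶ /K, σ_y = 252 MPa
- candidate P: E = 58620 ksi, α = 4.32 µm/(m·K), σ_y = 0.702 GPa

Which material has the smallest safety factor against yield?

candidate D

Per material, after unit conversion:
  candidate F: E = 44.87, α = 25.7, σ_y = 169.0 → σ = 81.1 MPa, n = 2.08
  candidate U: E = 118.6, α = 19.0, σ_y = 377.0 → σ = 158 MPa, n = 2.38
  candidate D: E = 105.6, α = 19.3, σ_y = 252.0 → σ = 143 MPa, n = 1.76
  candidate P: E = 404.2, α = 4.32, σ_y = 702.0 → σ = 123 MPa, n = 5.72
The minimum is candidate D at n = 1.76.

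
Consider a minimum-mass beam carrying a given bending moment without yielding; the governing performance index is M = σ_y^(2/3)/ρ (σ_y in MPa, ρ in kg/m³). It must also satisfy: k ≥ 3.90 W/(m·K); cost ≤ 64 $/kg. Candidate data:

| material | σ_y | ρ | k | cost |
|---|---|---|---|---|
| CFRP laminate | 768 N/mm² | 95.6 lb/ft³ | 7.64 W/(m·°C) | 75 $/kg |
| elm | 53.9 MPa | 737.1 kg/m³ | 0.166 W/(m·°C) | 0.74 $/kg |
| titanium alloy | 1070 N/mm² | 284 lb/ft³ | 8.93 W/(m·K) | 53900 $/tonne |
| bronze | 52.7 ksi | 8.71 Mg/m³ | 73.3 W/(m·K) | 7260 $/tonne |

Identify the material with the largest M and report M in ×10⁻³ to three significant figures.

Screen on constraints: k ≥ 3.90 W/(m·K); cost ≤ 64 $/kg. Survivors: titanium alloy, bronze.
Convert each candidate to consistent units, then evaluate M:
  titanium alloy: σ_y = 1070 MPa, ρ = 4549 kg/m³
  bronze: σ_y = 363.4 MPa, ρ = 8710 kg/m³
  titanium alloy: M = 23.0×10⁻³
  bronze: M = 5.85×10⁻³
The maximum is for titanium alloy.

titanium alloy, M = 23.0×10⁻³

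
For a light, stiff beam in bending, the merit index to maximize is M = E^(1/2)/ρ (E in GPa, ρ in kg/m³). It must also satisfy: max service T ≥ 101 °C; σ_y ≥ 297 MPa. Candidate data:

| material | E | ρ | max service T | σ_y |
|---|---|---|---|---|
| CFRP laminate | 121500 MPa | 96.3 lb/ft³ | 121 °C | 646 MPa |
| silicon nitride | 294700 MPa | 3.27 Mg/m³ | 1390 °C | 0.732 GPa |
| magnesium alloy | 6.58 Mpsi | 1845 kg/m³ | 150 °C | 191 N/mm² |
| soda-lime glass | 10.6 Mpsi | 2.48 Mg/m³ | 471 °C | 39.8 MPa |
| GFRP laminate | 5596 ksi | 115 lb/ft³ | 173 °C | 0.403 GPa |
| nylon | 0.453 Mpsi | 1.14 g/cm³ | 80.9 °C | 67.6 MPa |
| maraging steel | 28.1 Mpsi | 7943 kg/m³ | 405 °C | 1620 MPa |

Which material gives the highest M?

CFRP laminate

Screen on constraints: max service T ≥ 101 °C; σ_y ≥ 297 MPa. Survivors: CFRP laminate, silicon nitride, GFRP laminate, maraging steel.
Convert each candidate to consistent units, then evaluate M:
  CFRP laminate: E = 121.5 GPa, ρ = 1543 kg/m³
  silicon nitride: E = 294.7 GPa, ρ = 3270 kg/m³
  GFRP laminate: E = 38.58 GPa, ρ = 1842 kg/m³
  maraging steel: E = 193.7 GPa, ρ = 7943 kg/m³
  CFRP laminate: M = 7.15×10⁻³
  silicon nitride: M = 5.25×10⁻³
  GFRP laminate: M = 3.37×10⁻³
  maraging steel: M = 1.75×10⁻³
Highest index: CFRP laminate.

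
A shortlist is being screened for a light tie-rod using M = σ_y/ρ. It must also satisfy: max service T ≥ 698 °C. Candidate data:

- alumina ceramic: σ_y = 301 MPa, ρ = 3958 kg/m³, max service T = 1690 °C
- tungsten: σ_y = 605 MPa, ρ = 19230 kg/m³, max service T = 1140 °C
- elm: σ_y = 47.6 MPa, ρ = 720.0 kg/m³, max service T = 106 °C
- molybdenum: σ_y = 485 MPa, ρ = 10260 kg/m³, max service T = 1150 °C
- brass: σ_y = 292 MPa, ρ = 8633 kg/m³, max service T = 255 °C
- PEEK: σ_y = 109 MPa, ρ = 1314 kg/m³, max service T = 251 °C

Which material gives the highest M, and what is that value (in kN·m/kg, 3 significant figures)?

alumina ceramic, M = 76.0 kN·m/kg

Screen on constraints: max service T ≥ 698 °C. Survivors: alumina ceramic, tungsten, molybdenum.
Per-candidate index values:
  alumina ceramic: M = 76.0 kN·m/kg
  molybdenum: M = 47.3 kN·m/kg
  tungsten: M = 31.5 kN·m/kg
Alumina ceramic ranks first.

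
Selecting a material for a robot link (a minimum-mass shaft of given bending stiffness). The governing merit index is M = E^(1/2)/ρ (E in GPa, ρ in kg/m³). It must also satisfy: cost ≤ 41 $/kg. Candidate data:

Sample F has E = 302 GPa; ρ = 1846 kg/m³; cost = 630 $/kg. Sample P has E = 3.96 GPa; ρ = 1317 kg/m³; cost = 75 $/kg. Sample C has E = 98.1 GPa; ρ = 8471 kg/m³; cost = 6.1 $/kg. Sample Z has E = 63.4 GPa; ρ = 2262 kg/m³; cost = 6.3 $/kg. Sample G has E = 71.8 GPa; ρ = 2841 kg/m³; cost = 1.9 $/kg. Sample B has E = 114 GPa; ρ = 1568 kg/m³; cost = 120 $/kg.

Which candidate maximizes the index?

sample Z

Screen on constraints: cost ≤ 41 $/kg. Survivors: sample C, sample Z, sample G.
Evaluate M for each candidate:
  sample Z: M = 3.52×10⁻³
  sample G: M = 2.98×10⁻³
  sample C: M = 1.17×10⁻³
The maximum is for sample Z.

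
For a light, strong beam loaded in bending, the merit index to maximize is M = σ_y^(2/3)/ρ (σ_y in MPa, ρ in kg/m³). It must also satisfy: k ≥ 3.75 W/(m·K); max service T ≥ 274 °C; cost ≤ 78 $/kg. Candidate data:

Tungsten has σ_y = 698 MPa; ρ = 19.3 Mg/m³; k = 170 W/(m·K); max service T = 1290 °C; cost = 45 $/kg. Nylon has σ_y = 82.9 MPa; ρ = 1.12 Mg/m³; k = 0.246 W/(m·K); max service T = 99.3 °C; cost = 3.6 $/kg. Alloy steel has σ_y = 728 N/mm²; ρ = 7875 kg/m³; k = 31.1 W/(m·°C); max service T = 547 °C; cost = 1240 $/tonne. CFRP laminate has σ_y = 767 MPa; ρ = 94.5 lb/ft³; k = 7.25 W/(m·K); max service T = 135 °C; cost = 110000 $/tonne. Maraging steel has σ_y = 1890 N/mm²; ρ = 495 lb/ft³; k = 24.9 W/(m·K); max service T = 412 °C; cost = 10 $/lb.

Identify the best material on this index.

maraging steel

Screen on constraints: k ≥ 3.75 W/(m·K); max service T ≥ 274 °C; cost ≤ 78 $/kg. Survivors: tungsten, alloy steel, maraging steel.
In SI units:
  tungsten: σ_y = 698.0 MPa, ρ = 19300 kg/m³
  alloy steel: σ_y = 728.0 MPa, ρ = 7875 kg/m³
  maraging steel: σ_y = 1890 MPa, ρ = 7929 kg/m³
  maraging steel: M = 19.3×10⁻³
  alloy steel: M = 10.3×10⁻³
  tungsten: M = 4.08×10⁻³
The maximum is for maraging steel.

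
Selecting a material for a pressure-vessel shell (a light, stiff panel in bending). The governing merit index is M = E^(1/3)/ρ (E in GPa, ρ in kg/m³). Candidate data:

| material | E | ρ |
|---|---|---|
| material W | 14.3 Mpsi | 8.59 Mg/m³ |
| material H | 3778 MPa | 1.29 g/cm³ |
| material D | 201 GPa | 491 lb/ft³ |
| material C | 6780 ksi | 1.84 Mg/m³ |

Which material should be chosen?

In SI units:
  material W: E = 98.60 GPa, ρ = 8590 kg/m³
  material H: E = 3.778 GPa, ρ = 1290 kg/m³
  material D: E = 201.0 GPa, ρ = 7865 kg/m³
  material C: E = 46.75 GPa, ρ = 1840 kg/m³
  material C: M = 1.96×10⁻³
  material H: M = 1.21×10⁻³
  material D: M = 0.745×10⁻³
  material W: M = 0.538×10⁻³
The maximum is for material C.

material C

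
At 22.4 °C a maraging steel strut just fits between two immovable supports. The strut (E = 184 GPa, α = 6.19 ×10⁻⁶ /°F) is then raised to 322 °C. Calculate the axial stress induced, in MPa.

614 MPa

α = 6.19×10⁻⁶/°F × 9/5 = 11.1×10⁻⁶/K.
ΔT = 299.6 K. Constrained thermal stress σ = E·α·ΔT = 184.0×10³ MPa × 11.1×10⁻⁶ × 299.6 = 614 MPa (compressive).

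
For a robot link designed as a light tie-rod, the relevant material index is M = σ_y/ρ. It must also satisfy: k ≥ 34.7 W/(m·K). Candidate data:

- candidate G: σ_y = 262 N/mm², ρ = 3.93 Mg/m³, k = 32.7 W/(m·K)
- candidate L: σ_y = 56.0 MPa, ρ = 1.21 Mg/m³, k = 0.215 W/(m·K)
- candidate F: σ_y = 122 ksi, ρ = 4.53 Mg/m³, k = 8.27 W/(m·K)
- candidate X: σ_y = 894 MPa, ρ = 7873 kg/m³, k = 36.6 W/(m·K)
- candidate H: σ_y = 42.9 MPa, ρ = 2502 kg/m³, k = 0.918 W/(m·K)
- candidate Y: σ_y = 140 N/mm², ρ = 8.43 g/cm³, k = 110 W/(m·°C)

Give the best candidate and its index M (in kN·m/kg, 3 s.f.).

candidate X, M = 114 kN·m/kg

Screen on constraints: k ≥ 34.7 W/(m·K). Survivors: candidate X, candidate Y.
Putting every candidate on a common basis:
  candidate X: σ_y = 894.0 MPa, ρ = 7873 kg/m³
  candidate Y: σ_y = 140.0 MPa, ρ = 8430 kg/m³
  candidate X: M = 114 kN·m/kg
  candidate Y: M = 16.6 kN·m/kg
Candidate X ranks first.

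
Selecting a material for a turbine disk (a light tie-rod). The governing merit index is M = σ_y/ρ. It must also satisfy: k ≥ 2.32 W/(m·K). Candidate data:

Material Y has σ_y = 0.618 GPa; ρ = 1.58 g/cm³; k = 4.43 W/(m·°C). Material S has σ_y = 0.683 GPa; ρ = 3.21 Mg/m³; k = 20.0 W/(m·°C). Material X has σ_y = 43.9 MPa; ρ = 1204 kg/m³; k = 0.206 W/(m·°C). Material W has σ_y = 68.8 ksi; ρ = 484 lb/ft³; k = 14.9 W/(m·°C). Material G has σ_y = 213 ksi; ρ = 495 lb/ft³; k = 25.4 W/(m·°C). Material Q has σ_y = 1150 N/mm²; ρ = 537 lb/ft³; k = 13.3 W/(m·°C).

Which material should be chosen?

material Y

Screen on constraints: k ≥ 2.32 W/(m·K). Survivors: material Y, material S, material W, material G, material Q.
Convert each candidate to consistent units, then evaluate M:
  material Y: σ_y = 618.0 MPa, ρ = 1580 kg/m³
  material S: σ_y = 683.0 MPa, ρ = 3210 kg/m³
  material W: σ_y = 474.4 MPa, ρ = 7753 kg/m³
  material G: σ_y = 1469 MPa, ρ = 7929 kg/m³
  material Q: σ_y = 1150 MPa, ρ = 8602 kg/m³
  material Y: M = 391 kN·m/kg
  material S: M = 213 kN·m/kg
  material G: M = 185 kN·m/kg
  material Q: M = 134 kN·m/kg
  material W: M = 61.2 kN·m/kg
Material Y ranks first.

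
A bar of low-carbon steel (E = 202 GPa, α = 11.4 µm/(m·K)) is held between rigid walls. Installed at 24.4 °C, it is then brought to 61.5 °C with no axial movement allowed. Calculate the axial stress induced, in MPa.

85.4 MPa

ΔT = 37.10 K. Constrained thermal stress σ = E·α·ΔT = 202.0×10³ MPa × 11.4×10⁻⁶ × 37.10 = 85.4 MPa (compressive).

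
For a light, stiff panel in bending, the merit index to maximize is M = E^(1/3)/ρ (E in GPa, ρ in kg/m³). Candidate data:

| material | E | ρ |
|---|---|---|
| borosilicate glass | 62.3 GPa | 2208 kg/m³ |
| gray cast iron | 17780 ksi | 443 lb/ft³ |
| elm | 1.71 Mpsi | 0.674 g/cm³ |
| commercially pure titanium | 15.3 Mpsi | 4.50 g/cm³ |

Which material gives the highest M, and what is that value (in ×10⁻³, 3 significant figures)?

elm, M = 3.38×10⁻³

Convert each candidate to consistent units, then evaluate M:
  borosilicate glass: E = 62.30 GPa, ρ = 2208 kg/m³
  gray cast iron: E = 122.6 GPa, ρ = 7096 kg/m³
  elm: E = 11.79 GPa, ρ = 674.0 kg/m³
  commercially pure titanium: E = 105.5 GPa, ρ = 4500 kg/m³
  elm: M = 3.38×10⁻³
  borosilicate glass: M = 1.80×10⁻³
  commercially pure titanium: M = 1.05×10⁻³
  gray cast iron: M = 0.700×10⁻³
The maximum is for elm.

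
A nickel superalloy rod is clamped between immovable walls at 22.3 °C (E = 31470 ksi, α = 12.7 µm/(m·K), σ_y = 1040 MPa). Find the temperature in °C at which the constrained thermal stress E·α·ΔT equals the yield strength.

E = 31470 ksi = 217.0 GPa.
E·α·ΔT = 1040 MPa ⇒ ΔT = 1040 / (217.0×10³ × 12.7×10⁻⁶) = 377.4 K.
T = 22.3 + 377.4 = 399.7 °C.

400 °C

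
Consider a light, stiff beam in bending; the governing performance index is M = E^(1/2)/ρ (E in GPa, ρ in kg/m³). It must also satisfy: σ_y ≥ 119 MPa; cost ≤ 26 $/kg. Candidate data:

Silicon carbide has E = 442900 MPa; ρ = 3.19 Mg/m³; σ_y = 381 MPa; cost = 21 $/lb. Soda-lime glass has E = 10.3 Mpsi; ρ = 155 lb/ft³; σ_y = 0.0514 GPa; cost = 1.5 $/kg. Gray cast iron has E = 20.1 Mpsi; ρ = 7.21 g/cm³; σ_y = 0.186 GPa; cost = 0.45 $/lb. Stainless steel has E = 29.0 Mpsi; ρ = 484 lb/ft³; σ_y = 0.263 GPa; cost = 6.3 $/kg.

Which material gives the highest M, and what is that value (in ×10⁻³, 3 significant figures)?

Screen on constraints: σ_y ≥ 119 MPa; cost ≤ 26 $/kg. Survivors: gray cast iron, stainless steel.
Putting every candidate on a common basis:
  gray cast iron: E = 138.6 GPa, ρ = 7210 kg/m³
  stainless steel: E = 199.9 GPa, ρ = 7753 kg/m³
  stainless steel: M = 1.82×10⁻³
  gray cast iron: M = 1.63×10⁻³
The maximum is for stainless steel.

stainless steel, M = 1.82×10⁻³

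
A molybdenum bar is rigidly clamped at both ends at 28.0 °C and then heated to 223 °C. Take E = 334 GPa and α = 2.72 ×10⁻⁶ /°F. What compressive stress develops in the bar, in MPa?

α = 2.72×10⁻⁶/°F × 9/5 = 4.90×10⁻⁶/K.
ΔT = 195.0 K. Constrained thermal stress σ = E·α·ΔT = 334.0×10³ MPa × 4.90×10⁻⁶ × 195.0 = 319 MPa (compressive).

319 MPa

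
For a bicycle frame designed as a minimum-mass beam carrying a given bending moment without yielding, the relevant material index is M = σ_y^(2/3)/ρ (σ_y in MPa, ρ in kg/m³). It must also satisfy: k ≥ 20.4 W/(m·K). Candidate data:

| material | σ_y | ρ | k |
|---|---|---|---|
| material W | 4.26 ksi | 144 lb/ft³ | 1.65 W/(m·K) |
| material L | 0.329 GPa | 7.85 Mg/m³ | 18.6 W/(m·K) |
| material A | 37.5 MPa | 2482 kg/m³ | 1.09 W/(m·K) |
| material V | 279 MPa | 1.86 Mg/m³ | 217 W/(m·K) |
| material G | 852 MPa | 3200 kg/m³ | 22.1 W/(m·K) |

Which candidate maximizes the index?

Screen on constraints: k ≥ 20.4 W/(m·K). Survivors: material V, material G.
Convert each candidate to consistent units, then evaluate M:
  material V: σ_y = 279.0 MPa, ρ = 1860 kg/m³
  material G: σ_y = 852.0 MPa, ρ = 3200 kg/m³
  material G: M = 28.1×10⁻³
  material V: M = 23.0×10⁻³
Highest index: material G.

material G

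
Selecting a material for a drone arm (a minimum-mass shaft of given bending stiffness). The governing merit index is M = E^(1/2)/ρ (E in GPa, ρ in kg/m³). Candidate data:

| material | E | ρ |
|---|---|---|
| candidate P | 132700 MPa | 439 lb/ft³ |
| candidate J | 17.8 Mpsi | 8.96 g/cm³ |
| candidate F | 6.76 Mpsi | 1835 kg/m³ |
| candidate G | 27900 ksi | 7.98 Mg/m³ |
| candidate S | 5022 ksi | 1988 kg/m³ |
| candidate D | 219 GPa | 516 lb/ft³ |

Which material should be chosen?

candidate F

Putting every candidate on a common basis:
  candidate P: E = 132.7 GPa, ρ = 7032 kg/m³
  candidate J: E = 122.7 GPa, ρ = 8960 kg/m³
  candidate F: E = 46.61 GPa, ρ = 1835 kg/m³
  candidate G: E = 192.4 GPa, ρ = 7980 kg/m³
  candidate S: E = 34.63 GPa, ρ = 1988 kg/m³
  candidate D: E = 219.0 GPa, ρ = 8266 kg/m³
  candidate F: M = 3.72×10⁻³
  candidate S: M = 2.96×10⁻³
  candidate D: M = 1.79×10⁻³
  candidate G: M = 1.74×10⁻³
  candidate P: M = 1.64×10⁻³
  candidate J: M = 1.24×10⁻³
Highest index: candidate F.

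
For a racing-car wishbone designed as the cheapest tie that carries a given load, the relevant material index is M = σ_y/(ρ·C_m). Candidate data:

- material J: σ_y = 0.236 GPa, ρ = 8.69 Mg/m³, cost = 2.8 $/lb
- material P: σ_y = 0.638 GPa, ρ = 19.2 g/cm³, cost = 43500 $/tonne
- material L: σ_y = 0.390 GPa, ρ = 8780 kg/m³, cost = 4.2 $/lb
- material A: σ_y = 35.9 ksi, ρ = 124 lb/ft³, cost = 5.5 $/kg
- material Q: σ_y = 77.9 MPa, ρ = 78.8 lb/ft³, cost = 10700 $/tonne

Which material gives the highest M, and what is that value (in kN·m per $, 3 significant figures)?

In SI units:
  material J: σ_y = 236.0 MPa, ρ = 8690 kg/m³, cost = 6.173 $/kg
  material P: σ_y = 638.0 MPa, ρ = 19200 kg/m³, cost = 43.50 $/kg
  material L: σ_y = 390.0 MPa, ρ = 8780 kg/m³, cost = 9.259 $/kg
  material A: σ_y = 247.5 MPa, ρ = 1986 kg/m³, cost = 5.500 $/kg
  material Q: σ_y = 77.90 MPa, ρ = 1262 kg/m³, cost = 10.70 $/kg
  material A: M = 22.7 kN·m per $
  material Q: M = 5.77 kN·m per $
  material L: M = 4.80 kN·m per $
  material J: M = 4.40 kN·m per $
  material P: M = 0.764 kN·m per $
The maximum is for material A.

material A, M = 22.7 kN·m per $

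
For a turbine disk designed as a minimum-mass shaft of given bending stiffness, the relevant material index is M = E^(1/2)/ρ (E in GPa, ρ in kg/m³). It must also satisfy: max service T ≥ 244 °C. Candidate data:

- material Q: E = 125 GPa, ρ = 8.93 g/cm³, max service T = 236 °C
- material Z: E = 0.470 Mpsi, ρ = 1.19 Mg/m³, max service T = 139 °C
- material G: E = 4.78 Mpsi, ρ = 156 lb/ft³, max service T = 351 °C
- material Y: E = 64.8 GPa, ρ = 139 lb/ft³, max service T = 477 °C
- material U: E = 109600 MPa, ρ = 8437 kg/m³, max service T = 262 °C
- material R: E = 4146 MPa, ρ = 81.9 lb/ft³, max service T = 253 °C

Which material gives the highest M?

material Y

Screen on constraints: max service T ≥ 244 °C. Survivors: material G, material Y, material U, material R.
After converting to SI:
  material G: E = 32.96 GPa, ρ = 2499 kg/m³
  material Y: E = 64.80 GPa, ρ = 2227 kg/m³
  material U: E = 109.6 GPa, ρ = 8437 kg/m³
  material R: E = 4.146 GPa, ρ = 1312 kg/m³
  material Y: M = 3.62×10⁻³
  material G: M = 2.30×10⁻³
  material R: M = 1.55×10⁻³
  material U: M = 1.24×10⁻³
Material Y has the largest M.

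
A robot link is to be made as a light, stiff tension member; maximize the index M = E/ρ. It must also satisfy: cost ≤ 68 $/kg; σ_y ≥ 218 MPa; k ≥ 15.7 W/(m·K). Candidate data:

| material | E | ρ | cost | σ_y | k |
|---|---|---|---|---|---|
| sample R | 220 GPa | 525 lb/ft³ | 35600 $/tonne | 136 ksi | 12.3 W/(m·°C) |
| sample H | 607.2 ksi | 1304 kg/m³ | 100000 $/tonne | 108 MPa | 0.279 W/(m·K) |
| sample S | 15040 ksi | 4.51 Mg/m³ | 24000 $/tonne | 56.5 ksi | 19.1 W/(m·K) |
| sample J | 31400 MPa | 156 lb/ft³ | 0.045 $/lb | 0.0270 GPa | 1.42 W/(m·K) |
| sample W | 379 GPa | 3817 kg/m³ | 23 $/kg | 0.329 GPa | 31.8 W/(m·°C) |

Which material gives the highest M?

sample W

Screen on constraints: cost ≤ 68 $/kg; σ_y ≥ 218 MPa; k ≥ 15.7 W/(m·K). Survivors: sample S, sample W.
Putting every candidate on a common basis:
  sample S: E = 103.7 GPa, ρ = 4510 kg/m³
  sample W: E = 379.0 GPa, ρ = 3817 kg/m³
  sample W: M = 99.3 MN·m/kg
  sample S: M = 23.0 MN·m/kg
The maximum is for sample W.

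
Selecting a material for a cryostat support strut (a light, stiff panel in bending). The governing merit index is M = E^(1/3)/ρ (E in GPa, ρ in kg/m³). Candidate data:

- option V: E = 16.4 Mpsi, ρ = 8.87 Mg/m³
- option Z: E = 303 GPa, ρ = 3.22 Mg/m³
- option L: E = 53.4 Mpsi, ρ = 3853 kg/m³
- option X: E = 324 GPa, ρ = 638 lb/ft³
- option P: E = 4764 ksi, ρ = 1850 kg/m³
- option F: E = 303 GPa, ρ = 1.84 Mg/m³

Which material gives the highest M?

option F

Putting every candidate on a common basis:
  option V: E = 113.1 GPa, ρ = 8870 kg/m³
  option Z: E = 303.0 GPa, ρ = 3220 kg/m³
  option L: E = 368.2 GPa, ρ = 3853 kg/m³
  option X: E = 324.0 GPa, ρ = 10220 kg/m³
  option P: E = 32.85 GPa, ρ = 1850 kg/m³
  option F: E = 303.0 GPa, ρ = 1840 kg/m³
  option F: M = 3.65×10⁻³
  option Z: M = 2.09×10⁻³
  option L: M = 1.86×10⁻³
  option P: M = 1.73×10⁻³
  option X: M = 0.672×10⁻³
  option V: M = 0.545×10⁻³
Highest index: option F.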